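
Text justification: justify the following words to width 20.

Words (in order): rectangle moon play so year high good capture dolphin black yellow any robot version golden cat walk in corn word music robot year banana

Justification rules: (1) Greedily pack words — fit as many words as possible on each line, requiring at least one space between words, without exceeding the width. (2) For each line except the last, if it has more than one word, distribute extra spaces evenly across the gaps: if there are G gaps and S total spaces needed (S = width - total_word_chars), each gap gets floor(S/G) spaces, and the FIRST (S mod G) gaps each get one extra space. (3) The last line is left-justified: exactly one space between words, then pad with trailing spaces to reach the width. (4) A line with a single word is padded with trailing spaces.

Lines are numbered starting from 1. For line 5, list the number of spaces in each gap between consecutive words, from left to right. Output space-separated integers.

Line 1: ['rectangle', 'moon', 'play'] (min_width=19, slack=1)
Line 2: ['so', 'year', 'high', 'good'] (min_width=17, slack=3)
Line 3: ['capture', 'dolphin'] (min_width=15, slack=5)
Line 4: ['black', 'yellow', 'any'] (min_width=16, slack=4)
Line 5: ['robot', 'version', 'golden'] (min_width=20, slack=0)
Line 6: ['cat', 'walk', 'in', 'corn'] (min_width=16, slack=4)
Line 7: ['word', 'music', 'robot'] (min_width=16, slack=4)
Line 8: ['year', 'banana'] (min_width=11, slack=9)

Answer: 1 1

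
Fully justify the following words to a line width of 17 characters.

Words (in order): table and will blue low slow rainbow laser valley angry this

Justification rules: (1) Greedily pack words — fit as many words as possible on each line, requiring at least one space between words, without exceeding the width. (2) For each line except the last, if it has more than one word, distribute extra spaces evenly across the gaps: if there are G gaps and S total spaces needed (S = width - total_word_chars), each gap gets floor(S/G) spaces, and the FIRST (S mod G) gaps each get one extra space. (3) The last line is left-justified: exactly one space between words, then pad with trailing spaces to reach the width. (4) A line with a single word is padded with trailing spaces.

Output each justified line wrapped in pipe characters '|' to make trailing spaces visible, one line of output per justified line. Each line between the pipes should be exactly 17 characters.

Line 1: ['table', 'and', 'will'] (min_width=14, slack=3)
Line 2: ['blue', 'low', 'slow'] (min_width=13, slack=4)
Line 3: ['rainbow', 'laser'] (min_width=13, slack=4)
Line 4: ['valley', 'angry', 'this'] (min_width=17, slack=0)

Answer: |table   and  will|
|blue   low   slow|
|rainbow     laser|
|valley angry this|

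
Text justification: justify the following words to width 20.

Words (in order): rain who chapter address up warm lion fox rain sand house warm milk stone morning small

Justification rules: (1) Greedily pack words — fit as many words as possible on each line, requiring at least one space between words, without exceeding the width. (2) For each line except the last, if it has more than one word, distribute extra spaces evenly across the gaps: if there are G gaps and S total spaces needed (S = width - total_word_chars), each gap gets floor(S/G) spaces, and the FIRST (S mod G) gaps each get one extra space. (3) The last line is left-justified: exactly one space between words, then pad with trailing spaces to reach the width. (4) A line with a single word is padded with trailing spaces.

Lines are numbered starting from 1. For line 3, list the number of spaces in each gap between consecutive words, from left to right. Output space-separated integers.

Line 1: ['rain', 'who', 'chapter'] (min_width=16, slack=4)
Line 2: ['address', 'up', 'warm', 'lion'] (min_width=20, slack=0)
Line 3: ['fox', 'rain', 'sand', 'house'] (min_width=19, slack=1)
Line 4: ['warm', 'milk', 'stone'] (min_width=15, slack=5)
Line 5: ['morning', 'small'] (min_width=13, slack=7)

Answer: 2 1 1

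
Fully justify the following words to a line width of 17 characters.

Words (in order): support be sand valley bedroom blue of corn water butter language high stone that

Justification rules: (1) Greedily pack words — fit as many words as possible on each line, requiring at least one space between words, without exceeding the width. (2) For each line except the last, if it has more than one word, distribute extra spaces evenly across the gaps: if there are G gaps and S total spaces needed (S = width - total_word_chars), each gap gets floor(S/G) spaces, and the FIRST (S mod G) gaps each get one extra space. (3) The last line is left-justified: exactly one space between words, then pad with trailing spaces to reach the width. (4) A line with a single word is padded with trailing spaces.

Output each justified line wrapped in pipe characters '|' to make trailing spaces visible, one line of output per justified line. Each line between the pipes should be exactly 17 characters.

Line 1: ['support', 'be', 'sand'] (min_width=15, slack=2)
Line 2: ['valley', 'bedroom'] (min_width=14, slack=3)
Line 3: ['blue', 'of', 'corn'] (min_width=12, slack=5)
Line 4: ['water', 'butter'] (min_width=12, slack=5)
Line 5: ['language', 'high'] (min_width=13, slack=4)
Line 6: ['stone', 'that'] (min_width=10, slack=7)

Answer: |support  be  sand|
|valley    bedroom|
|blue    of   corn|
|water      butter|
|language     high|
|stone that       |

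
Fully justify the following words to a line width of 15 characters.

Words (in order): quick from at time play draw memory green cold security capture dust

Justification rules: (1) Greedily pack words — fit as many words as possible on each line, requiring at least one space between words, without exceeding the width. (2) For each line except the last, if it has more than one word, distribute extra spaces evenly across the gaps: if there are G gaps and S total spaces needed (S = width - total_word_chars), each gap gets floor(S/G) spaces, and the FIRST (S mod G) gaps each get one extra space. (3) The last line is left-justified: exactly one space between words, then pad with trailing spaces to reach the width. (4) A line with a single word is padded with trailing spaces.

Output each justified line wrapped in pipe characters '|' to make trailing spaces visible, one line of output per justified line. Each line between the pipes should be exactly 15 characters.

Answer: |quick  from  at|
|time  play draw|
|memory    green|
|cold   security|
|capture dust   |

Derivation:
Line 1: ['quick', 'from', 'at'] (min_width=13, slack=2)
Line 2: ['time', 'play', 'draw'] (min_width=14, slack=1)
Line 3: ['memory', 'green'] (min_width=12, slack=3)
Line 4: ['cold', 'security'] (min_width=13, slack=2)
Line 5: ['capture', 'dust'] (min_width=12, slack=3)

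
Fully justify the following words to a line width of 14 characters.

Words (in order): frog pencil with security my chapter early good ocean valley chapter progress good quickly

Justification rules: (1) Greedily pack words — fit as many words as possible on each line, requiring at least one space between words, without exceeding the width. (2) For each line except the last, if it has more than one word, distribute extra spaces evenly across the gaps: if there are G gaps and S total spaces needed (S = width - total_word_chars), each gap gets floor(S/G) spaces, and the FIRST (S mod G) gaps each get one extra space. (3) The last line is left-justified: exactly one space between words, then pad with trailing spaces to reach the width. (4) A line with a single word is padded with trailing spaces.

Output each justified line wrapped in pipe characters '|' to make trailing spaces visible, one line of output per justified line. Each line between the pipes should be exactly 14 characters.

Line 1: ['frog', 'pencil'] (min_width=11, slack=3)
Line 2: ['with', 'security'] (min_width=13, slack=1)
Line 3: ['my', 'chapter'] (min_width=10, slack=4)
Line 4: ['early', 'good'] (min_width=10, slack=4)
Line 5: ['ocean', 'valley'] (min_width=12, slack=2)
Line 6: ['chapter'] (min_width=7, slack=7)
Line 7: ['progress', 'good'] (min_width=13, slack=1)
Line 8: ['quickly'] (min_width=7, slack=7)

Answer: |frog    pencil|
|with  security|
|my     chapter|
|early     good|
|ocean   valley|
|chapter       |
|progress  good|
|quickly       |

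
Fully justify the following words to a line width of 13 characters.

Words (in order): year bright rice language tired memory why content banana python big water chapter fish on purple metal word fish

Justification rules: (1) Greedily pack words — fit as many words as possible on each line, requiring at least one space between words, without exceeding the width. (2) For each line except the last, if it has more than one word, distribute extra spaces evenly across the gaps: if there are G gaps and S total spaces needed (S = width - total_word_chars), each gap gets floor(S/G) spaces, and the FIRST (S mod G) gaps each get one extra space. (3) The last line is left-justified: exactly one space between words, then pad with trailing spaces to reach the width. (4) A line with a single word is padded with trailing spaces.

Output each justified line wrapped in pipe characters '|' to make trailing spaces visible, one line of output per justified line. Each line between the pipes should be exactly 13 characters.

Answer: |year   bright|
|rice language|
|tired  memory|
|why   content|
|banana python|
|big     water|
|chapter  fish|
|on     purple|
|metal    word|
|fish         |

Derivation:
Line 1: ['year', 'bright'] (min_width=11, slack=2)
Line 2: ['rice', 'language'] (min_width=13, slack=0)
Line 3: ['tired', 'memory'] (min_width=12, slack=1)
Line 4: ['why', 'content'] (min_width=11, slack=2)
Line 5: ['banana', 'python'] (min_width=13, slack=0)
Line 6: ['big', 'water'] (min_width=9, slack=4)
Line 7: ['chapter', 'fish'] (min_width=12, slack=1)
Line 8: ['on', 'purple'] (min_width=9, slack=4)
Line 9: ['metal', 'word'] (min_width=10, slack=3)
Line 10: ['fish'] (min_width=4, slack=9)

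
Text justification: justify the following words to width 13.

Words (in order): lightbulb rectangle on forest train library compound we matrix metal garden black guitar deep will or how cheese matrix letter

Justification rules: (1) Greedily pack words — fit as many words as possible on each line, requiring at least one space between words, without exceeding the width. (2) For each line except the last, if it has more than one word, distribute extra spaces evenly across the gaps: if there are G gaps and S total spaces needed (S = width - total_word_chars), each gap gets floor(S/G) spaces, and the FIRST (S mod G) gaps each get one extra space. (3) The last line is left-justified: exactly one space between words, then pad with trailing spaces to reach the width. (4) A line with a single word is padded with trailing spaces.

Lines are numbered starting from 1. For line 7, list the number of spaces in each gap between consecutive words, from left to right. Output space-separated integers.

Answer: 2

Derivation:
Line 1: ['lightbulb'] (min_width=9, slack=4)
Line 2: ['rectangle', 'on'] (min_width=12, slack=1)
Line 3: ['forest', 'train'] (min_width=12, slack=1)
Line 4: ['library'] (min_width=7, slack=6)
Line 5: ['compound', 'we'] (min_width=11, slack=2)
Line 6: ['matrix', 'metal'] (min_width=12, slack=1)
Line 7: ['garden', 'black'] (min_width=12, slack=1)
Line 8: ['guitar', 'deep'] (min_width=11, slack=2)
Line 9: ['will', 'or', 'how'] (min_width=11, slack=2)
Line 10: ['cheese', 'matrix'] (min_width=13, slack=0)
Line 11: ['letter'] (min_width=6, slack=7)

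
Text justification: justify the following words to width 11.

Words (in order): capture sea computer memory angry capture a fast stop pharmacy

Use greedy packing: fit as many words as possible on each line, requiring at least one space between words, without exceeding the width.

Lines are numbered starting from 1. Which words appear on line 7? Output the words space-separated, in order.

Line 1: ['capture', 'sea'] (min_width=11, slack=0)
Line 2: ['computer'] (min_width=8, slack=3)
Line 3: ['memory'] (min_width=6, slack=5)
Line 4: ['angry'] (min_width=5, slack=6)
Line 5: ['capture', 'a'] (min_width=9, slack=2)
Line 6: ['fast', 'stop'] (min_width=9, slack=2)
Line 7: ['pharmacy'] (min_width=8, slack=3)

Answer: pharmacy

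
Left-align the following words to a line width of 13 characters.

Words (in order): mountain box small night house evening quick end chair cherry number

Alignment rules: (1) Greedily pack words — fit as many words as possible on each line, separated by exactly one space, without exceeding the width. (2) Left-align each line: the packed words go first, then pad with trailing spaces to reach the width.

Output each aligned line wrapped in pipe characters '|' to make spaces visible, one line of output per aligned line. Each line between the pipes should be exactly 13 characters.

Answer: |mountain box |
|small night  |
|house evening|
|quick end    |
|chair cherry |
|number       |

Derivation:
Line 1: ['mountain', 'box'] (min_width=12, slack=1)
Line 2: ['small', 'night'] (min_width=11, slack=2)
Line 3: ['house', 'evening'] (min_width=13, slack=0)
Line 4: ['quick', 'end'] (min_width=9, slack=4)
Line 5: ['chair', 'cherry'] (min_width=12, slack=1)
Line 6: ['number'] (min_width=6, slack=7)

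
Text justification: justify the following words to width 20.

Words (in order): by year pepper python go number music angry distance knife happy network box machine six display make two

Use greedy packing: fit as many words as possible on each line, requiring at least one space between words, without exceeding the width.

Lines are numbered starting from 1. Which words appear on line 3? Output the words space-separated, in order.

Answer: music angry distance

Derivation:
Line 1: ['by', 'year', 'pepper'] (min_width=14, slack=6)
Line 2: ['python', 'go', 'number'] (min_width=16, slack=4)
Line 3: ['music', 'angry', 'distance'] (min_width=20, slack=0)
Line 4: ['knife', 'happy', 'network'] (min_width=19, slack=1)
Line 5: ['box', 'machine', 'six'] (min_width=15, slack=5)
Line 6: ['display', 'make', 'two'] (min_width=16, slack=4)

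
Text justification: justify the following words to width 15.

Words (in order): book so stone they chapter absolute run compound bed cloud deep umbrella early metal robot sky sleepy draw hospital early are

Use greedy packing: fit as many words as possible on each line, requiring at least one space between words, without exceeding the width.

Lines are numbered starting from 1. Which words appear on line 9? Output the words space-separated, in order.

Line 1: ['book', 'so', 'stone'] (min_width=13, slack=2)
Line 2: ['they', 'chapter'] (min_width=12, slack=3)
Line 3: ['absolute', 'run'] (min_width=12, slack=3)
Line 4: ['compound', 'bed'] (min_width=12, slack=3)
Line 5: ['cloud', 'deep'] (min_width=10, slack=5)
Line 6: ['umbrella', 'early'] (min_width=14, slack=1)
Line 7: ['metal', 'robot', 'sky'] (min_width=15, slack=0)
Line 8: ['sleepy', 'draw'] (min_width=11, slack=4)
Line 9: ['hospital', 'early'] (min_width=14, slack=1)
Line 10: ['are'] (min_width=3, slack=12)

Answer: hospital early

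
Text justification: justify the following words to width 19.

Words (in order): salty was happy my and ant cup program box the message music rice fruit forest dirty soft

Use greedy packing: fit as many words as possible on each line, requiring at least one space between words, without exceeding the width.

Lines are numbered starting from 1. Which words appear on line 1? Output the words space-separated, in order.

Answer: salty was happy my

Derivation:
Line 1: ['salty', 'was', 'happy', 'my'] (min_width=18, slack=1)
Line 2: ['and', 'ant', 'cup', 'program'] (min_width=19, slack=0)
Line 3: ['box', 'the', 'message'] (min_width=15, slack=4)
Line 4: ['music', 'rice', 'fruit'] (min_width=16, slack=3)
Line 5: ['forest', 'dirty', 'soft'] (min_width=17, slack=2)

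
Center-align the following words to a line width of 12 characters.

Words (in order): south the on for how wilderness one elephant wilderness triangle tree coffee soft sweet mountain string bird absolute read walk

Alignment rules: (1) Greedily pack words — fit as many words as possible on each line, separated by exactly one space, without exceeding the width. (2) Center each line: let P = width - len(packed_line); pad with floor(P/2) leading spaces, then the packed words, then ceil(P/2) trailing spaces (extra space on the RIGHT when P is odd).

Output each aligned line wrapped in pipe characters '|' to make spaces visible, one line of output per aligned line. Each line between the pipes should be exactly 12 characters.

Line 1: ['south', 'the', 'on'] (min_width=12, slack=0)
Line 2: ['for', 'how'] (min_width=7, slack=5)
Line 3: ['wilderness'] (min_width=10, slack=2)
Line 4: ['one', 'elephant'] (min_width=12, slack=0)
Line 5: ['wilderness'] (min_width=10, slack=2)
Line 6: ['triangle'] (min_width=8, slack=4)
Line 7: ['tree', 'coffee'] (min_width=11, slack=1)
Line 8: ['soft', 'sweet'] (min_width=10, slack=2)
Line 9: ['mountain'] (min_width=8, slack=4)
Line 10: ['string', 'bird'] (min_width=11, slack=1)
Line 11: ['absolute'] (min_width=8, slack=4)
Line 12: ['read', 'walk'] (min_width=9, slack=3)

Answer: |south the on|
|  for how   |
| wilderness |
|one elephant|
| wilderness |
|  triangle  |
|tree coffee |
| soft sweet |
|  mountain  |
|string bird |
|  absolute  |
| read walk  |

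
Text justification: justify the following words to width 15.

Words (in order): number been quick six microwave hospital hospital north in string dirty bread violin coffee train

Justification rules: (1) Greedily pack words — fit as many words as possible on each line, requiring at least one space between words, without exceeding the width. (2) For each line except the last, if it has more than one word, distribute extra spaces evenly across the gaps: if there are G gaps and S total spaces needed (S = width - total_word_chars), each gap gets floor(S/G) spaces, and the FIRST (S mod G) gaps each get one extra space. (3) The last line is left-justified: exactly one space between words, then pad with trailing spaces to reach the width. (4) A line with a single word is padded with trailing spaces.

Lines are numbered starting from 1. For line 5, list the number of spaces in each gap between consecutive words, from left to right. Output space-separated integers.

Line 1: ['number', 'been'] (min_width=11, slack=4)
Line 2: ['quick', 'six'] (min_width=9, slack=6)
Line 3: ['microwave'] (min_width=9, slack=6)
Line 4: ['hospital'] (min_width=8, slack=7)
Line 5: ['hospital', 'north'] (min_width=14, slack=1)
Line 6: ['in', 'string', 'dirty'] (min_width=15, slack=0)
Line 7: ['bread', 'violin'] (min_width=12, slack=3)
Line 8: ['coffee', 'train'] (min_width=12, slack=3)

Answer: 2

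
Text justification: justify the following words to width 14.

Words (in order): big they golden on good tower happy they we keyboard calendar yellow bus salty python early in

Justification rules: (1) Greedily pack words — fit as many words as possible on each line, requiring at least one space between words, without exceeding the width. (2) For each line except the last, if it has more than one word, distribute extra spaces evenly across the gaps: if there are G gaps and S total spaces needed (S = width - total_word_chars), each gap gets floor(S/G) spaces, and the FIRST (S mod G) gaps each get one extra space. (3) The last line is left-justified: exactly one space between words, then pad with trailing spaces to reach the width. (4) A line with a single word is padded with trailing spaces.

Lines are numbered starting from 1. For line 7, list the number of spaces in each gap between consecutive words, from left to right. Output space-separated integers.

Answer: 5

Derivation:
Line 1: ['big', 'they'] (min_width=8, slack=6)
Line 2: ['golden', 'on', 'good'] (min_width=14, slack=0)
Line 3: ['tower', 'happy'] (min_width=11, slack=3)
Line 4: ['they', 'we'] (min_width=7, slack=7)
Line 5: ['keyboard'] (min_width=8, slack=6)
Line 6: ['calendar'] (min_width=8, slack=6)
Line 7: ['yellow', 'bus'] (min_width=10, slack=4)
Line 8: ['salty', 'python'] (min_width=12, slack=2)
Line 9: ['early', 'in'] (min_width=8, slack=6)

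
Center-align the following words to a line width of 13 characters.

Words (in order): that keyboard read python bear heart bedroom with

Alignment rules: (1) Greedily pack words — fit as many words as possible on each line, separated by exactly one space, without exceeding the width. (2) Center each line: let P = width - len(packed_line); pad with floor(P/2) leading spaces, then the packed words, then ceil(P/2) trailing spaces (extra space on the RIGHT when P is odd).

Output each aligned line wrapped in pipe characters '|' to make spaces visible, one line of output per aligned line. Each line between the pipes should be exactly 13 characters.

Line 1: ['that', 'keyboard'] (min_width=13, slack=0)
Line 2: ['read', 'python'] (min_width=11, slack=2)
Line 3: ['bear', 'heart'] (min_width=10, slack=3)
Line 4: ['bedroom', 'with'] (min_width=12, slack=1)

Answer: |that keyboard|
| read python |
| bear heart  |
|bedroom with |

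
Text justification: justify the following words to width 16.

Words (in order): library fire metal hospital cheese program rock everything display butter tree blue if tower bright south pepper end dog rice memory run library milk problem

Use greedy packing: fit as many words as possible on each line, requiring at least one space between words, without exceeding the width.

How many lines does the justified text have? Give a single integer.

Answer: 11

Derivation:
Line 1: ['library', 'fire'] (min_width=12, slack=4)
Line 2: ['metal', 'hospital'] (min_width=14, slack=2)
Line 3: ['cheese', 'program'] (min_width=14, slack=2)
Line 4: ['rock', 'everything'] (min_width=15, slack=1)
Line 5: ['display', 'butter'] (min_width=14, slack=2)
Line 6: ['tree', 'blue', 'if'] (min_width=12, slack=4)
Line 7: ['tower', 'bright'] (min_width=12, slack=4)
Line 8: ['south', 'pepper', 'end'] (min_width=16, slack=0)
Line 9: ['dog', 'rice', 'memory'] (min_width=15, slack=1)
Line 10: ['run', 'library', 'milk'] (min_width=16, slack=0)
Line 11: ['problem'] (min_width=7, slack=9)
Total lines: 11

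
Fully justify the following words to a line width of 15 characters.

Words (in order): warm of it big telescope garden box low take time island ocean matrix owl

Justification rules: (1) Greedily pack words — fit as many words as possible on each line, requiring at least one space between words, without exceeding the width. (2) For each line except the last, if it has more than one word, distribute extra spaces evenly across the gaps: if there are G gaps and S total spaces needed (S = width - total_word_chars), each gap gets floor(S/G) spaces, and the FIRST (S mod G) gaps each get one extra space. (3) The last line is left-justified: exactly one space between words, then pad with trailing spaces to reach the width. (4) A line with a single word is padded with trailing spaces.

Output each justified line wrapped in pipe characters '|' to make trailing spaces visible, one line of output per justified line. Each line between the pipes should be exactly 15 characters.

Line 1: ['warm', 'of', 'it', 'big'] (min_width=14, slack=1)
Line 2: ['telescope'] (min_width=9, slack=6)
Line 3: ['garden', 'box', 'low'] (min_width=14, slack=1)
Line 4: ['take', 'time'] (min_width=9, slack=6)
Line 5: ['island', 'ocean'] (min_width=12, slack=3)
Line 6: ['matrix', 'owl'] (min_width=10, slack=5)

Answer: |warm  of it big|
|telescope      |
|garden  box low|
|take       time|
|island    ocean|
|matrix owl     |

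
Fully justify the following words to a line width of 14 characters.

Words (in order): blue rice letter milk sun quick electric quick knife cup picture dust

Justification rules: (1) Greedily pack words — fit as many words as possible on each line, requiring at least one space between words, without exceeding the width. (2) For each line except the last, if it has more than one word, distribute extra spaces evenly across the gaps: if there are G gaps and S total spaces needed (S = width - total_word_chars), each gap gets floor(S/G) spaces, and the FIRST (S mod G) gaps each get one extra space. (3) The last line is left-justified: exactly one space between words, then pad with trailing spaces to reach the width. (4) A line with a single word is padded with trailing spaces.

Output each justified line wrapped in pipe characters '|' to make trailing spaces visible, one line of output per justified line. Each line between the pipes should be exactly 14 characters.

Answer: |blue      rice|
|letter    milk|
|sun      quick|
|electric quick|
|knife      cup|
|picture dust  |

Derivation:
Line 1: ['blue', 'rice'] (min_width=9, slack=5)
Line 2: ['letter', 'milk'] (min_width=11, slack=3)
Line 3: ['sun', 'quick'] (min_width=9, slack=5)
Line 4: ['electric', 'quick'] (min_width=14, slack=0)
Line 5: ['knife', 'cup'] (min_width=9, slack=5)
Line 6: ['picture', 'dust'] (min_width=12, slack=2)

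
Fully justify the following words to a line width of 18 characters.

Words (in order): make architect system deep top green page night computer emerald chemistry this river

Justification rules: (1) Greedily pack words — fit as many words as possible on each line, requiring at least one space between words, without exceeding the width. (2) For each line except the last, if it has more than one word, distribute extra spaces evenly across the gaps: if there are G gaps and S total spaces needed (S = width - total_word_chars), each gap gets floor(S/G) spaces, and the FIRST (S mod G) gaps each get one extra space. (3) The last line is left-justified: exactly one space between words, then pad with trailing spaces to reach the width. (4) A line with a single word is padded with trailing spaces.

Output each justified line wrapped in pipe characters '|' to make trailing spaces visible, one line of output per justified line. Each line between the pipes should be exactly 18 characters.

Line 1: ['make', 'architect'] (min_width=14, slack=4)
Line 2: ['system', 'deep', 'top'] (min_width=15, slack=3)
Line 3: ['green', 'page', 'night'] (min_width=16, slack=2)
Line 4: ['computer', 'emerald'] (min_width=16, slack=2)
Line 5: ['chemistry', 'this'] (min_width=14, slack=4)
Line 6: ['river'] (min_width=5, slack=13)

Answer: |make     architect|
|system   deep  top|
|green  page  night|
|computer   emerald|
|chemistry     this|
|river             |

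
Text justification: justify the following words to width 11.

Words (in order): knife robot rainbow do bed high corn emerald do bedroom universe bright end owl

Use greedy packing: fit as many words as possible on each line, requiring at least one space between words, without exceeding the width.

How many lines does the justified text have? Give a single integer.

Answer: 9

Derivation:
Line 1: ['knife', 'robot'] (min_width=11, slack=0)
Line 2: ['rainbow', 'do'] (min_width=10, slack=1)
Line 3: ['bed', 'high'] (min_width=8, slack=3)
Line 4: ['corn'] (min_width=4, slack=7)
Line 5: ['emerald', 'do'] (min_width=10, slack=1)
Line 6: ['bedroom'] (min_width=7, slack=4)
Line 7: ['universe'] (min_width=8, slack=3)
Line 8: ['bright', 'end'] (min_width=10, slack=1)
Line 9: ['owl'] (min_width=3, slack=8)
Total lines: 9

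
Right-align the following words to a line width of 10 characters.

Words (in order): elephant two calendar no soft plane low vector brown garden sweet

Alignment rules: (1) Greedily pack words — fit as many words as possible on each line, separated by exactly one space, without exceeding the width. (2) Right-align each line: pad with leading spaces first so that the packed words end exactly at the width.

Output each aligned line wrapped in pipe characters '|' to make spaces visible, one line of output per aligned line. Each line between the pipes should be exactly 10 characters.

Answer: |  elephant|
|       two|
|  calendar|
|   no soft|
| plane low|
|    vector|
|     brown|
|    garden|
|     sweet|

Derivation:
Line 1: ['elephant'] (min_width=8, slack=2)
Line 2: ['two'] (min_width=3, slack=7)
Line 3: ['calendar'] (min_width=8, slack=2)
Line 4: ['no', 'soft'] (min_width=7, slack=3)
Line 5: ['plane', 'low'] (min_width=9, slack=1)
Line 6: ['vector'] (min_width=6, slack=4)
Line 7: ['brown'] (min_width=5, slack=5)
Line 8: ['garden'] (min_width=6, slack=4)
Line 9: ['sweet'] (min_width=5, slack=5)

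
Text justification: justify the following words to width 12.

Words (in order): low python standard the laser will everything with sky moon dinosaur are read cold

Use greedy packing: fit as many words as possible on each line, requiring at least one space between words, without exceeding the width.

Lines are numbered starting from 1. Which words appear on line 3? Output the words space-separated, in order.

Answer: laser will

Derivation:
Line 1: ['low', 'python'] (min_width=10, slack=2)
Line 2: ['standard', 'the'] (min_width=12, slack=0)
Line 3: ['laser', 'will'] (min_width=10, slack=2)
Line 4: ['everything'] (min_width=10, slack=2)
Line 5: ['with', 'sky'] (min_width=8, slack=4)
Line 6: ['moon'] (min_width=4, slack=8)
Line 7: ['dinosaur', 'are'] (min_width=12, slack=0)
Line 8: ['read', 'cold'] (min_width=9, slack=3)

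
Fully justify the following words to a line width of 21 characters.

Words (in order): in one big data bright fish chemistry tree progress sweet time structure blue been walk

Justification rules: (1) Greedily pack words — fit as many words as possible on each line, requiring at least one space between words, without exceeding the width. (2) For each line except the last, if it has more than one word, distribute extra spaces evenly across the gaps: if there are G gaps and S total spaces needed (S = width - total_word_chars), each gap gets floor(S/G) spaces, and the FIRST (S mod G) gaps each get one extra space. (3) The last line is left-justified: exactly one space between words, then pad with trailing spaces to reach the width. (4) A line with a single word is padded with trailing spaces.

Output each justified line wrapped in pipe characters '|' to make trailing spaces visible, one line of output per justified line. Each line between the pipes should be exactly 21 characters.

Line 1: ['in', 'one', 'big', 'data'] (min_width=15, slack=6)
Line 2: ['bright', 'fish', 'chemistry'] (min_width=21, slack=0)
Line 3: ['tree', 'progress', 'sweet'] (min_width=19, slack=2)
Line 4: ['time', 'structure', 'blue'] (min_width=19, slack=2)
Line 5: ['been', 'walk'] (min_width=9, slack=12)

Answer: |in   one   big   data|
|bright fish chemistry|
|tree  progress  sweet|
|time  structure  blue|
|been walk            |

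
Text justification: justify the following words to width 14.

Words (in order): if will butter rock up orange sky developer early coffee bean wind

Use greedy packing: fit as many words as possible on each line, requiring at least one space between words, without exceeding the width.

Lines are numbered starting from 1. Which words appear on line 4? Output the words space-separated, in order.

Line 1: ['if', 'will', 'butter'] (min_width=14, slack=0)
Line 2: ['rock', 'up', 'orange'] (min_width=14, slack=0)
Line 3: ['sky', 'developer'] (min_width=13, slack=1)
Line 4: ['early', 'coffee'] (min_width=12, slack=2)
Line 5: ['bean', 'wind'] (min_width=9, slack=5)

Answer: early coffee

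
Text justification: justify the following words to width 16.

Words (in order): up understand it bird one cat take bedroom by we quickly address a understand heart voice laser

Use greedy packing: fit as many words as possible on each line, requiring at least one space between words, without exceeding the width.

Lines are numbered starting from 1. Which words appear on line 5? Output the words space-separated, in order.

Answer: address a

Derivation:
Line 1: ['up', 'understand', 'it'] (min_width=16, slack=0)
Line 2: ['bird', 'one', 'cat'] (min_width=12, slack=4)
Line 3: ['take', 'bedroom', 'by'] (min_width=15, slack=1)
Line 4: ['we', 'quickly'] (min_width=10, slack=6)
Line 5: ['address', 'a'] (min_width=9, slack=7)
Line 6: ['understand', 'heart'] (min_width=16, slack=0)
Line 7: ['voice', 'laser'] (min_width=11, slack=5)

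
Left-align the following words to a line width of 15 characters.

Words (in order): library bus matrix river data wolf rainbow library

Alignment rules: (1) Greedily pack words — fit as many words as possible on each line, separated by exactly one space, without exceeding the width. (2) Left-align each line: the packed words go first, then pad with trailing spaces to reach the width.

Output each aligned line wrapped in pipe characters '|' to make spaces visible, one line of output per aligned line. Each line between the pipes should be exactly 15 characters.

Line 1: ['library', 'bus'] (min_width=11, slack=4)
Line 2: ['matrix', 'river'] (min_width=12, slack=3)
Line 3: ['data', 'wolf'] (min_width=9, slack=6)
Line 4: ['rainbow', 'library'] (min_width=15, slack=0)

Answer: |library bus    |
|matrix river   |
|data wolf      |
|rainbow library|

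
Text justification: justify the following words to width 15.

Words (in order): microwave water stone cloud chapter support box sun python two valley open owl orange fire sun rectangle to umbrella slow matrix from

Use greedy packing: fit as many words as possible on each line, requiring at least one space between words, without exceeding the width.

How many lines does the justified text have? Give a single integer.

Answer: 10

Derivation:
Line 1: ['microwave', 'water'] (min_width=15, slack=0)
Line 2: ['stone', 'cloud'] (min_width=11, slack=4)
Line 3: ['chapter', 'support'] (min_width=15, slack=0)
Line 4: ['box', 'sun', 'python'] (min_width=14, slack=1)
Line 5: ['two', 'valley', 'open'] (min_width=15, slack=0)
Line 6: ['owl', 'orange', 'fire'] (min_width=15, slack=0)
Line 7: ['sun', 'rectangle'] (min_width=13, slack=2)
Line 8: ['to', 'umbrella'] (min_width=11, slack=4)
Line 9: ['slow', 'matrix'] (min_width=11, slack=4)
Line 10: ['from'] (min_width=4, slack=11)
Total lines: 10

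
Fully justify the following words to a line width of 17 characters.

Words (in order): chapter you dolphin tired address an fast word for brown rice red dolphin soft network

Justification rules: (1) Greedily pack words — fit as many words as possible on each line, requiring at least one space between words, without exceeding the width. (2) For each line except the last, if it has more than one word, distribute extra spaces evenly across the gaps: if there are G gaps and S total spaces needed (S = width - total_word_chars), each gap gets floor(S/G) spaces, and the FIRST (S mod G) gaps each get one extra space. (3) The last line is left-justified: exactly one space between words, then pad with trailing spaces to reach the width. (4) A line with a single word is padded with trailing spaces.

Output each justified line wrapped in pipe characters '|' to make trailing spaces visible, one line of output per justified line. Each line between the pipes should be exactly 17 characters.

Answer: |chapter       you|
|dolphin     tired|
|address  an  fast|
|word   for  brown|
|rice  red dolphin|
|soft network     |

Derivation:
Line 1: ['chapter', 'you'] (min_width=11, slack=6)
Line 2: ['dolphin', 'tired'] (min_width=13, slack=4)
Line 3: ['address', 'an', 'fast'] (min_width=15, slack=2)
Line 4: ['word', 'for', 'brown'] (min_width=14, slack=3)
Line 5: ['rice', 'red', 'dolphin'] (min_width=16, slack=1)
Line 6: ['soft', 'network'] (min_width=12, slack=5)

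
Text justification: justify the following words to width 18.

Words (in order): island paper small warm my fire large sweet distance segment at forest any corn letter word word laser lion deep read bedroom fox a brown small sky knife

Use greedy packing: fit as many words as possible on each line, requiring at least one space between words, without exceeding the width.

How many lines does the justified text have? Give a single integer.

Answer: 10

Derivation:
Line 1: ['island', 'paper', 'small'] (min_width=18, slack=0)
Line 2: ['warm', 'my', 'fire', 'large'] (min_width=18, slack=0)
Line 3: ['sweet', 'distance'] (min_width=14, slack=4)
Line 4: ['segment', 'at', 'forest'] (min_width=17, slack=1)
Line 5: ['any', 'corn', 'letter'] (min_width=15, slack=3)
Line 6: ['word', 'word', 'laser'] (min_width=15, slack=3)
Line 7: ['lion', 'deep', 'read'] (min_width=14, slack=4)
Line 8: ['bedroom', 'fox', 'a'] (min_width=13, slack=5)
Line 9: ['brown', 'small', 'sky'] (min_width=15, slack=3)
Line 10: ['knife'] (min_width=5, slack=13)
Total lines: 10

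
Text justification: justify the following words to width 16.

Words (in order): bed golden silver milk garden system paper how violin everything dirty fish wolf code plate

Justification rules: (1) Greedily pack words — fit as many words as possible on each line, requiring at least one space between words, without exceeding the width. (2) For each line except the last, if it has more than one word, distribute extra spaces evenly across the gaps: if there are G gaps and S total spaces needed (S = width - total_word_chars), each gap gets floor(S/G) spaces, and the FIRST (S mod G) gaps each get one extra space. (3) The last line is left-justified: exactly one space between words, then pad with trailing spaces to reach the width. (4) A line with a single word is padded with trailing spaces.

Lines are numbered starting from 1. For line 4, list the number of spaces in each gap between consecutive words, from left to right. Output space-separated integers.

Answer: 1 1

Derivation:
Line 1: ['bed', 'golden'] (min_width=10, slack=6)
Line 2: ['silver', 'milk'] (min_width=11, slack=5)
Line 3: ['garden', 'system'] (min_width=13, slack=3)
Line 4: ['paper', 'how', 'violin'] (min_width=16, slack=0)
Line 5: ['everything', 'dirty'] (min_width=16, slack=0)
Line 6: ['fish', 'wolf', 'code'] (min_width=14, slack=2)
Line 7: ['plate'] (min_width=5, slack=11)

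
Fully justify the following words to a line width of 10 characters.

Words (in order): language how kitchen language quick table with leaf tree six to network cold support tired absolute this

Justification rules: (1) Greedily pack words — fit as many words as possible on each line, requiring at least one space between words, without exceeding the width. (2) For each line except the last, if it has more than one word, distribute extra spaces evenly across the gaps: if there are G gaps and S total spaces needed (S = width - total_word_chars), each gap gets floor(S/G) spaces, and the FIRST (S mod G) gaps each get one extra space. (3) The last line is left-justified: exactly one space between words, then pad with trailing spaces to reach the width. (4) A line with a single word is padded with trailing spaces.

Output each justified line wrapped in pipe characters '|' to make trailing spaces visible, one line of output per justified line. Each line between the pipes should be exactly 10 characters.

Answer: |language  |
|how       |
|kitchen   |
|language  |
|quick     |
|table with|
|leaf  tree|
|six     to|
|network   |
|cold      |
|support   |
|tired     |
|absolute  |
|this      |

Derivation:
Line 1: ['language'] (min_width=8, slack=2)
Line 2: ['how'] (min_width=3, slack=7)
Line 3: ['kitchen'] (min_width=7, slack=3)
Line 4: ['language'] (min_width=8, slack=2)
Line 5: ['quick'] (min_width=5, slack=5)
Line 6: ['table', 'with'] (min_width=10, slack=0)
Line 7: ['leaf', 'tree'] (min_width=9, slack=1)
Line 8: ['six', 'to'] (min_width=6, slack=4)
Line 9: ['network'] (min_width=7, slack=3)
Line 10: ['cold'] (min_width=4, slack=6)
Line 11: ['support'] (min_width=7, slack=3)
Line 12: ['tired'] (min_width=5, slack=5)
Line 13: ['absolute'] (min_width=8, slack=2)
Line 14: ['this'] (min_width=4, slack=6)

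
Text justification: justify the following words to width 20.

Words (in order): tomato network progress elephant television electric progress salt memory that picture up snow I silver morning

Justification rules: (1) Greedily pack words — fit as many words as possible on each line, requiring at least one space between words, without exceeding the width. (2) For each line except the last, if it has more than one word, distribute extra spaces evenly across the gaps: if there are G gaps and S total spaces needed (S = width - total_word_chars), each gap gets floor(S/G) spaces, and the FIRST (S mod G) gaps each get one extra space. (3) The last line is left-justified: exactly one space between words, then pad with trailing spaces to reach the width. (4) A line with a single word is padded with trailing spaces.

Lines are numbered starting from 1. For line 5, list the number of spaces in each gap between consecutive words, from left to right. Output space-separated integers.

Line 1: ['tomato', 'network'] (min_width=14, slack=6)
Line 2: ['progress', 'elephant'] (min_width=17, slack=3)
Line 3: ['television', 'electric'] (min_width=19, slack=1)
Line 4: ['progress', 'salt', 'memory'] (min_width=20, slack=0)
Line 5: ['that', 'picture', 'up', 'snow'] (min_width=20, slack=0)
Line 6: ['I', 'silver', 'morning'] (min_width=16, slack=4)

Answer: 1 1 1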